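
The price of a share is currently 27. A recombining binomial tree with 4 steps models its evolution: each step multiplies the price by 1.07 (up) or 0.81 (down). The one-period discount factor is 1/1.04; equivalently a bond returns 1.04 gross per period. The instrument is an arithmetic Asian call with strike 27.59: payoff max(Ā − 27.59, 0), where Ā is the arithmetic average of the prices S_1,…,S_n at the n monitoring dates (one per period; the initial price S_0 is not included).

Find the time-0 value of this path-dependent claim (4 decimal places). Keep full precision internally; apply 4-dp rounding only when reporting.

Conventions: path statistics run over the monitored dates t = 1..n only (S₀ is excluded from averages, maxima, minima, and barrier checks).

price = 2.5244

Risk-neutral up-probability p* = (R−d)/(u−d) = (1.04−0.81)/(1.07−0.81) = 0.8846; the claim prices as the p*-weighted sum of path payoffs discounted by R^4.
Enumerate all 2^4 = 16 price paths (U = up ×1.07, D = down ×0.81); each path with k up-moves has probability p*^k·(1−p*)^(4−k).
DDDD: Ā=16.3891, payoff=0.0000, prob=0.000177
UDDD: Ā=21.6497, payoff=0.0000, prob=0.001359
DUDD: Ā=19.8947, payoff=0.0000, prob=0.001359
UUDD: Ā=26.2807, payoff=0.0000, prob=0.010418
DDUD: Ā=18.4732, payoff=0.0000, prob=0.001359
UDUD: Ā=24.4029, payoff=0.0000, prob=0.010418
DUUD: Ā=22.6479, payoff=0.0000, prob=0.010418
UUUD: Ā=29.9175, payoff=2.3275, prob=0.079875
DDDU: Ā=17.3217, payoff=0.0000, prob=0.001359
UDDU: Ā=22.8818, payoff=0.0000, prob=0.010418
DUDU: Ā=21.1268, payoff=0.0000, prob=0.010418
UUDU: Ā=27.9082, payoff=0.3182, prob=0.079875
DDUU: Ā=19.7052, payoff=0.0000, prob=0.010418
UDUU: Ā=26.0304, payoff=0.0000, prob=0.079875
DUUU: Ā=24.2754, payoff=0.0000, prob=0.079875
UUUU: Ā=32.0675, payoff=4.4775, prob=0.612376
Price = Σ prob·payoff / R^4 = 2.953237 / 1.169859 = 2.5244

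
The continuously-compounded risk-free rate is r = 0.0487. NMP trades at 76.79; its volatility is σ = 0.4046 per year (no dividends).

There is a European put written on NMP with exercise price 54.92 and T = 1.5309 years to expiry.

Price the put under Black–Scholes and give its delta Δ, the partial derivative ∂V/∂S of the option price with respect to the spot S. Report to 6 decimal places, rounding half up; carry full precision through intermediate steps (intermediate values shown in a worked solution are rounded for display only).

price = 3.576581
Δ = -0.142578

σ√T = 0.4046·√1.5309 = 0.500610
d₁ = (ln(S/K) + (r+σ²/2)T) / (σ√T) = (ln(76.79/54.92) + (0.0487+0.4046²/2)·1.5309) / 0.500610 = (0.335197 + 0.199860) / 0.500610 = 1.068810
d₂ = d₁ − σ√T = 1.068810 − 0.500610 = 0.568200
e^{−rT} = 0.928157
N(−d₁) = 0.142578,  N(−d₂) = 0.284949
Put price V = K·e^{−rT}·N(−d₂) − S·N(−d₁) = 14.525117 − 10.948536 = 3.576581
Δ = −N(−d₁) = -0.142578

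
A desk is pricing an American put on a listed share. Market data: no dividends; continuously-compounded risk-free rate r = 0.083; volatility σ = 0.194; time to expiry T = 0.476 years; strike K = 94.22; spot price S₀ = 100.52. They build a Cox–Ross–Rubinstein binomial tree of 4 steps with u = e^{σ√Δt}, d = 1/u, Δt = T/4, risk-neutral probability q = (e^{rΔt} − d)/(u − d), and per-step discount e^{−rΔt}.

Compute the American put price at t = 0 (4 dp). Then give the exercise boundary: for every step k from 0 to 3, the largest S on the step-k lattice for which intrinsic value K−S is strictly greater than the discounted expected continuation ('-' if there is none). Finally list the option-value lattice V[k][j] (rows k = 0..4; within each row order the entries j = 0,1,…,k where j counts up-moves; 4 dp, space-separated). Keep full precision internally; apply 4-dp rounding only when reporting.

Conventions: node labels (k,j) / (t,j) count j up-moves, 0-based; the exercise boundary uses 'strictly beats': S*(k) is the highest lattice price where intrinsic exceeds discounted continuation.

price = 1.8860
boundary = - - - 82.2356
tree:
1.8860
3.6361 0.5297
6.7745 1.2087 0.0000
11.9844 2.7579 0.0000 0.0000
17.3078 6.2927 0.0000 0.0000 0.0000

Δt=0.11900, u=1.06921, d=0.93527, q=0.55738, disc=e^(-rΔt)=0.99017
k=4 terminal: V=max(K-S,0) → 17.3078 6.2927 0.0000 0.0000 0.0000
k=3: j=0 S=82.2356 intr=11.9844 cont=11.0584 V=11.9844[EX]; j=1 S=94.0131 intr=0.2069 cont=2.7579 V=2.7579[hold]; j=2 S=107.4773 intr=0.0000 cont=0.0000 V=0.0000[hold]; j=3 S=122.8698 intr=0.0000 cont=0.0000 V=0.0000[hold]  S*(3)=82.2356
k=2: j=0 S=87.9273 intr=6.2927 cont=6.7745 V=6.7745[hold]; j=1 S=100.5200 intr=0.0000 cont=1.2087 V=1.2087[hold]; j=2 S=114.9161 intr=0.0000 cont=0.0000 V=0.0000[hold]  S*(2)=-
k=1: j=0 S=94.0131 intr=0.2069 cont=3.6361 V=3.6361[hold]; j=1 S=107.4773 intr=0.0000 cont=0.5297 V=0.5297[hold]  S*(1)=-
k=0: j=0 S=100.5200 intr=0.0000 cont=1.8860 V=1.8860[hold]  S*(0)=-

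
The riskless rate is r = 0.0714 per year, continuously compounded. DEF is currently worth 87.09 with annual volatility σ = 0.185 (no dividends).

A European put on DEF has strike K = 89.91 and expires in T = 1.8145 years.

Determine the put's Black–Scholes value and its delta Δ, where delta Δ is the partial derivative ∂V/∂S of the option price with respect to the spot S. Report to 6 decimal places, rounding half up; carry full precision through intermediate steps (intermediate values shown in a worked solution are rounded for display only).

σ√T = 0.185·√1.8145 = 0.249201
d₁ = (ln(S/K) + (r+σ²/2)T) / (σ√T) = (ln(87.09/89.91) + (0.0714+0.185²/2)·1.8145) / 0.249201 = (-0.031867 + 0.160606) / 0.249201 = 0.516606
d₂ = d₁ − σ√T = 0.516606 − 0.249201 = 0.267405
e^{−rT} = 0.878486
N(−d₁) = 0.302716,  N(−d₂) = 0.394579
Put price V = K·e^{−rT}·N(−d₂) − S·N(−d₁) = 31.165681 − 26.363507 = 4.802174
Δ = −N(−d₁) = -0.302716

price = 4.802174
Δ = -0.302716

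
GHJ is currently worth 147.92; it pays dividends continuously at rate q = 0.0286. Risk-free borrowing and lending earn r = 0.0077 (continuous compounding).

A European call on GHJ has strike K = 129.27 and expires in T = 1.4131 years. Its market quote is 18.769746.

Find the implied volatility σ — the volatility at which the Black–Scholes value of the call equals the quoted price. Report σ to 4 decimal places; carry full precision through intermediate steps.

At σ = 0.1587 the Black–Scholes value reproduces the quote:
σ√T = 0.1587·√1.4131 = 0.188653
d₁ = (ln(S/K) + (r−q+σ²/2)T) / (σ√T) = (ln(147.92/129.27) + (0.0077−0.0286+0.1587²/2)·1.4131) / 0.188653 = (0.134768 − 0.011739) / 0.188653 = 0.652148
d₂ = d₁ − σ√T = 0.652148 − 0.188653 = 0.463495
e^{−rT} = 0.989178
e^{−qT} = 0.960391
N(d₁) = 0.742847,  N(d₂) = 0.678495
V = S·e^{−qT}·N(d₁) − K·e^{−rT}·N(d₂) = 105.529631 − 86.759886 = 18.769746 (matching the quote); vega is positive throughout, so no other σ reproduces this price

sigma = 0.1587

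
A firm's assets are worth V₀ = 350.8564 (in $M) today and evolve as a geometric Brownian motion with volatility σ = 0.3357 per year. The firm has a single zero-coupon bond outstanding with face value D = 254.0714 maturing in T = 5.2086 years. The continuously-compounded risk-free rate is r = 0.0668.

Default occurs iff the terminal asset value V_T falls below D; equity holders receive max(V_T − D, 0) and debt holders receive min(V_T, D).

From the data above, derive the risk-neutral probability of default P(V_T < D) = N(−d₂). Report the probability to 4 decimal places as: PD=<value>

Apply the equity-as-call identities (strike 254.0714, horizon 5.2086 years):
d₁ = [ln(V₀/D) + (r + σ²/2)T] / (σ√T)
   = [ln(350.8564/254.0714) + (0.0668 + 0.5·0.3357²)·5.2086] / (0.3357·√5.2086)
   = [0.322762 + 0.641425] / 0.766147 = 1.258488
d₂ = d₁ − σ√T = 1.258488 − 0.766147 = 0.492342
risk-neutral PD = N(−d₂) = N(-0.492342) = 0.311239

PD=0.3112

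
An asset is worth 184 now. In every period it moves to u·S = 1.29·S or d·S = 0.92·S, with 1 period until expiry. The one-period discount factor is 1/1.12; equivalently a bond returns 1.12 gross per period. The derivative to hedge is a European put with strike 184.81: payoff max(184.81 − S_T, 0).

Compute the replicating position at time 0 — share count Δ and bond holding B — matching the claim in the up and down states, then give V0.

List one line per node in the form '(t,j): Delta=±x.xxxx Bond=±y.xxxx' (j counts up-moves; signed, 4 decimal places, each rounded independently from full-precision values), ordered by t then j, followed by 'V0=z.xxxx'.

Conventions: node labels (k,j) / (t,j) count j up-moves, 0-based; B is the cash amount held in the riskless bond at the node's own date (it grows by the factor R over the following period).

(0,0): Delta=-0.2281 Bond=48.3439
V0=6.3709

Since d<R<u, set p* = (R−d)/(u−d) = 0.5405; price each node as the discounted p*-expectation of its children.
At maturity the claim pays: V(1,0)=15.5300, V(1,1)=0.0000
Node (0,0) S=184.0000: V=(p*·0.0000+(1−p*)·15.5300)/1.12=6.3709; Δ=(0.0000−15.5300)/(237.3600−169.2800)=-0.2281; B=V−Δ·S=48.3439
Verification: the root portfolio costs Δ(0,0)·S0 + B(0,0) = 6.3709, matching V0.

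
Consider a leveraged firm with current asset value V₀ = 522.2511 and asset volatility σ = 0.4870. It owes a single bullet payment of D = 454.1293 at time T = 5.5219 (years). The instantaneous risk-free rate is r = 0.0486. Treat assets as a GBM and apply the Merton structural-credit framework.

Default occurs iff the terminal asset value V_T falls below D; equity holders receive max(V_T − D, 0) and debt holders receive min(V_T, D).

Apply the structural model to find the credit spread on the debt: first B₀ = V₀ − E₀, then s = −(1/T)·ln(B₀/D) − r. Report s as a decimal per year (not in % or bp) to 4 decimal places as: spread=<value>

spread=0.0698

Equity is a call on the firm's assets struck at D = 454.1293:
d₁ = [ln(V₀/D) + (r + σ²/2)T] / (σ√T)
   = [ln(522.2511/454.1293) + (0.0486 + 0.5·0.4870²)·5.5219] / (0.4870·√5.5219)
   = [0.139767 + 0.923176] / 1.144388 = 0.928831
d₂ = d₁ − σ√T = 0.928831 − 1.144388 = -0.215557
N(d₁) = 0.823512,  N(d₂) = 0.414667,  e^(−rT) = 0.764629
E₀ = V₀·N(d₁) − D·e^(−rT)·N(d₂)
   = 522.2511·0.823512 − 454.1293·0.764629·0.414667 = 286.090833
B₀ = V₀ − E₀ = 522.2511 − 286.090833 = 236.160267
spread = −(1/T)·ln(B₀/D) − r = −(1/5.5219)·ln(236.160267/454.1293) − 0.0486 = 0.06981418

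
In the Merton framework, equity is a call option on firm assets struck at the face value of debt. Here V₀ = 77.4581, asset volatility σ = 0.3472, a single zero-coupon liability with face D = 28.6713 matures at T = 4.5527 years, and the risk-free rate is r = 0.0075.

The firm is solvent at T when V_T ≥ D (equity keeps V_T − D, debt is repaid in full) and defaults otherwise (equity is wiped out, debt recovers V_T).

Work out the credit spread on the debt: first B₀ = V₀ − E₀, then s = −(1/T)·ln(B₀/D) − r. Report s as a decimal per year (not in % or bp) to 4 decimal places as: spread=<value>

With assets at 77.4581 and a single debt payment of 28.6713 at 4.5527 years:
d₁ = [ln(V₀/D) + (r + σ²/2)T] / (σ√T)
   = [ln(77.4581/28.6713) + (0.0075 + 0.5·0.3472²)·4.5527] / (0.3472·√4.5527)
   = [0.993841 + 0.308554] / 0.740823 = 1.758039
d₂ = d₁ − σ√T = 1.758039 − 0.740823 = 1.017216
N(d₁) = 0.960630,  N(d₂) = 0.845475,  e^(−rT) = 0.966431
E₀ = V₀·N(d₁) − D·e^(−rT)·N(d₂)
   = 77.4581·0.960630 − 28.6713·0.966431·0.845475 = 50.981419
B₀ = V₀ − E₀ = 77.4581 − 50.981419 = 26.476681
spread = −(1/T)·ln(B₀/D) − r = −(1/4.5527)·ln(26.476681/28.6713) − 0.0075 = 0.00999121

spread=0.0100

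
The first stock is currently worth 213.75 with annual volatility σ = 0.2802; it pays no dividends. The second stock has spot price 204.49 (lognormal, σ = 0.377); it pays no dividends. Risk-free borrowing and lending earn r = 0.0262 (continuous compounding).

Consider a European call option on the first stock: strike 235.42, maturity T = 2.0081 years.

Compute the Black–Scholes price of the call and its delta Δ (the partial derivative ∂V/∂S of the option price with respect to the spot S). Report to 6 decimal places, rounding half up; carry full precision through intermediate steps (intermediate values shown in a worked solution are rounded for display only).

price = 29.799411
Δ = 0.534998

σ√T = 0.2802·√2.0081 = 0.397064
d₁ = (ln(S/K) + (r+σ²/2)T) / (σ√T) = (ln(213.75/235.42) + (0.0262+0.2802²/2)·2.0081) / 0.397064 = (-0.096564 + 0.131442) / 0.397064 = 0.087840
d₂ = d₁ − σ√T = 0.087840 − 0.397064 = -0.309224
e^{−rT} = 0.948748
N(d₁) = 0.534998,  N(d₂) = 0.378576
Call price V = S·N(d₁) − K·e^{−rT}·N(d₂) = 114.355853 − 84.556442 = 29.799411
Δ = N(d₁) = 0.534998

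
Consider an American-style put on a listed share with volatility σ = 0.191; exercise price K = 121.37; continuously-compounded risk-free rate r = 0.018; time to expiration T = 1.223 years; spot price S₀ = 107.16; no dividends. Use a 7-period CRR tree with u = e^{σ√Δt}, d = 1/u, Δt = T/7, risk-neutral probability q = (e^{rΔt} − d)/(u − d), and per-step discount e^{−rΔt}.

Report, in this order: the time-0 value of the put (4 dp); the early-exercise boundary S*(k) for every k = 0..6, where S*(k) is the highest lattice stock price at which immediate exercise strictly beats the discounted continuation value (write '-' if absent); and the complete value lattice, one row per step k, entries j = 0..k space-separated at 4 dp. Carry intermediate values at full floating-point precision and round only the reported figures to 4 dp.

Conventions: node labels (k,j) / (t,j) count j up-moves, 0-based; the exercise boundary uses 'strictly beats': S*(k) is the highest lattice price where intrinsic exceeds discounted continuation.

Δt=0.17471, u=1.08311, d=0.92327, q=0.49976, disc=e^(-rΔt)=0.99686
k=7 terminal: V=max(K-S,0) → 60.0888 49.4795 37.0334 22.4326 5.3040 0.0000 0.0000 0.0000
k=6: j=0 S=66.3742 intr=54.9958 cont=54.6147 V=54.9958[EX]; j=1 S=77.8653 intr=43.5047 cont=43.1236 V=43.5047[EX]; j=2 S=91.3457 intr=30.0243 cont=29.6432 V=30.0243[EX]; j=3 S=107.1600 intr=14.2100 cont=13.8289 V=14.2100[EX]; j=4 S=125.7121 intr=0.0000 cont=2.6450 V=2.6450[hold]; j=5 S=147.4761 intr=0.0000 cont=0.0000 V=0.0000[hold]; j=6 S=173.0080 intr=0.0000 cont=0.0000 V=0.0000[hold]  S*(6)=107.1600
k=5: j=0 S=71.8905 intr=49.4795 cont=49.0984 V=49.4795[EX]; j=1 S=84.3366 intr=37.0334 cont=36.6523 V=37.0334[EX]; j=2 S=98.9374 intr=22.4326 cont=22.0515 V=22.4326[EX]; j=3 S=116.0660 intr=5.3040 cont=8.4038 V=8.4038[hold]; j=4 S=136.1600 intr=0.0000 cont=1.3190 V=1.3190[hold]; j=5 S=159.7327 intr=0.0000 cont=0.0000 V=0.0000[hold]  S*(5)=98.9374
k=4: j=0 S=77.8653 intr=43.5047 cont=43.1236 V=43.5047[EX]; j=1 S=91.3457 intr=30.0243 cont=29.6432 V=30.0243[EX]; j=2 S=107.1600 intr=14.2100 cont=15.3732 V=15.3732[hold]; j=3 S=125.7121 intr=0.0000 cont=4.8478 V=4.8478[hold]; j=4 S=147.4761 intr=0.0000 cont=0.6577 V=0.6577[hold]  S*(4)=91.3457
k=3: j=0 S=84.3366 intr=37.0334 cont=36.6523 V=37.0334[EX]; j=1 S=98.9374 intr=22.4326 cont=22.6310 V=22.6310[hold]; j=2 S=116.0660 intr=5.3040 cont=10.0813 V=10.0813[hold]; j=3 S=136.1600 intr=0.0000 cont=2.7452 V=2.7452[hold]  S*(3)=84.3366
k=2: j=0 S=91.3457 intr=30.0243 cont=29.7420 V=30.0243[EX]; j=1 S=107.1600 intr=14.2100 cont=16.3078 V=16.3078[hold]; j=2 S=125.7121 intr=0.0000 cont=6.3949 V=6.3949[hold]  S*(2)=91.3457
k=1: j=0 S=98.9374 intr=22.4326 cont=23.0966 V=23.0966[hold]; j=1 S=116.0660 intr=5.3040 cont=11.3181 V=11.3181[hold]  S*(1)=-
k=0: j=0 S=107.1600 intr=14.2100 cont=17.1562 V=17.1562[hold]  S*(0)=-

price = 17.1562
boundary = - - 91.3457 84.3366 91.3457 98.9374 107.1600
tree:
17.1562
23.0966 11.3181
30.0243 16.3078 6.3949
37.0334 22.6310 10.0813 2.7452
43.5047 30.0243 15.3732 4.8478 0.6577
49.4795 37.0334 22.4326 8.4038 1.3190 0.0000
54.9958 43.5047 30.0243 14.2100 2.6450 0.0000 0.0000
60.0888 49.4795 37.0334 22.4326 5.3040 0.0000 0.0000 0.0000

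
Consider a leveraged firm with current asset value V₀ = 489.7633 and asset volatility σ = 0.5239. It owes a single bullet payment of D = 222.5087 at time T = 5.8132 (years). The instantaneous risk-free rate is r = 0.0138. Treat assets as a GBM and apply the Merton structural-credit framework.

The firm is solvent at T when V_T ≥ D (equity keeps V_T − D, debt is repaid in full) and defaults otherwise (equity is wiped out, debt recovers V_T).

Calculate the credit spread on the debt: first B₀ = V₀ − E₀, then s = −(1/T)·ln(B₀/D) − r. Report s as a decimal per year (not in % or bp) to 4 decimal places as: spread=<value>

Work the structural quantities from V₀ = 489.7633 against face 222.5087:
d₁ = [ln(V₀/D) + (r + σ²/2)T] / (σ√T)
   = [ln(489.7633/222.5087) + (0.0138 + 0.5·0.5239²)·5.8132] / (0.5239·√5.8132)
   = [0.788956 + 0.878000] / 1.263153 = 1.319679
d₂ = d₁ − σ√T = 1.319679 − 1.263153 = 0.056525
N(d₁) = 0.906529,  N(d₂) = 0.522538,  e^(−rT) = 0.922911
E₀ = V₀·N(d₁) − D·e^(−rT)·N(d₂)
   = 489.7633·0.906529 − 222.5087·0.922911·0.522538 = 336.678270
B₀ = V₀ − E₀ = 489.7633 − 336.678270 = 153.085030
spread = −(1/T)·ln(B₀/D) − r = −(1/5.8132)·ln(153.085030/222.5087) − 0.0138 = 0.05053164

spread=0.0505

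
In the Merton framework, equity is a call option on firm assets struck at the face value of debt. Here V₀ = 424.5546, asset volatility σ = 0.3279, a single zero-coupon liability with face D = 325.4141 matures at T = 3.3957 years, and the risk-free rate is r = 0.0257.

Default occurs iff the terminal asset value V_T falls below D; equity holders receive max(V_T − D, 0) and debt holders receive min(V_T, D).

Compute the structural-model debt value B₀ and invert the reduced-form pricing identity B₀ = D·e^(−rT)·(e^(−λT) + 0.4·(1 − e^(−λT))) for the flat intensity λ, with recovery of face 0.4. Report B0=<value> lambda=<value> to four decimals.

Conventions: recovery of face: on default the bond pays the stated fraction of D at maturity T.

Apply the equity-as-call identities (strike 325.4141, horizon 3.3957 years):
d₁ = [ln(V₀/D) + (r + σ²/2)T] / (σ√T)
   = [ln(424.5546/325.4141) + (0.0257 + 0.5·0.3279²)·3.3957] / (0.3279·√3.3957)
   = [0.265942 + 0.269820] / 0.604235 = 0.886677
d₂ = d₁ − σ√T = 0.886677 − 0.604235 = 0.282442
N(d₁) = 0.812374,  N(d₂) = 0.611198,  e^(−rT) = 0.916430
E₀ = V₀·N(d₁) − D·e^(−rT)·N(d₂)
   = 424.5546·0.812374 − 325.4141·0.916430·0.611198 = 162.626042
B₀ = V₀ − E₀ = 424.5546 − 162.626042 = 261.928558
e^(−λT) = (B₀·e^(rT)/D − 0.4)/(1 − 0.4) = (261.9286·1.091191/325.4141 − 0.4)/0.6 = 0.79718126
λ = −ln(0.79718126)/3.3957 = 0.066753

B0=261.9286 lambda=0.0668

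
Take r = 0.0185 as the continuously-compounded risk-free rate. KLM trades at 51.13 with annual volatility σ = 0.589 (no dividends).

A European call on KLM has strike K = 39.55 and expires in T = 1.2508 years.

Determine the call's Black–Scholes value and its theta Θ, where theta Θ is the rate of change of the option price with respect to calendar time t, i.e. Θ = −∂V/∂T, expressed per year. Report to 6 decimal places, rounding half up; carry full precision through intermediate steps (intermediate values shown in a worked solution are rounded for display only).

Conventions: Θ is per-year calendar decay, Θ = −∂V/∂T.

price = 18.814835
Θ = -4.425926

σ√T = 0.589·√1.2508 = 0.658733
d₁ = (ln(S/K) + (r+σ²/2)T) / (σ√T) = (ln(51.13/39.55) + (0.0185+0.589²/2)·1.2508) / 0.658733 = (0.256806 + 0.240104) / 0.658733 = 0.754342
d₂ = d₁ − σ√T = 0.754342 − 0.658733 = 0.095610
e^{−rT} = 0.977126
N(d₁) = 0.774678,  N(d₂) = 0.538085
Call price V = S·N(d₁) − K·e^{−rT}·N(d₂) = 39.609293 − 20.794458 = 18.814835
φ(d₁) = (1/√(2π))·e^{−d₁²/2} = 0.300155
Θ = −S·φ(d₁)·σ/(2√T) − r·K·e^{−rT}·N(d₂) = −4.041229 − 0.384697 = -4.425926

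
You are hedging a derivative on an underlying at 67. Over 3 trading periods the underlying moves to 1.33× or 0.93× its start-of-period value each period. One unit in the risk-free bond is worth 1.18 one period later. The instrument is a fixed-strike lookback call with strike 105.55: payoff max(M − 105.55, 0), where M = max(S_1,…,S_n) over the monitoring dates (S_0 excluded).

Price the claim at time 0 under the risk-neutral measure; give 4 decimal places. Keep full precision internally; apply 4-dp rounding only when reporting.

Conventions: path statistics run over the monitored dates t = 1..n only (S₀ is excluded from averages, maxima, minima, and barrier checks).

price = 9.7269

Set p* = 0.6250 (from d < R < u); the path-dependent value is the discounted p*-expectation over all price paths.
Enumerate all 2^3 = 8 price paths (U = up ×1.33, D = down ×0.93); each path with k up-moves has probability p*^k·(1−p*)^(3−k).
DDD: M=62.3100, payoff=0.0000, prob=0.052734
UDD: M=89.1100, payoff=0.0000, prob=0.087891
DUD: M=82.8723, payoff=0.0000, prob=0.087891
UUD: M=118.5163, payoff=12.9663, prob=0.146484
DDU: M=77.0712, payoff=0.0000, prob=0.087891
UDU: M=110.2202, payoff=4.6702, prob=0.146484
DUU: M=110.2202, payoff=4.6702, prob=0.146484
UUU: M=157.6267, payoff=52.0767, prob=0.244141
Price = Σ prob·payoff / R^3 = 15.981604 / 1.643032 = 9.7269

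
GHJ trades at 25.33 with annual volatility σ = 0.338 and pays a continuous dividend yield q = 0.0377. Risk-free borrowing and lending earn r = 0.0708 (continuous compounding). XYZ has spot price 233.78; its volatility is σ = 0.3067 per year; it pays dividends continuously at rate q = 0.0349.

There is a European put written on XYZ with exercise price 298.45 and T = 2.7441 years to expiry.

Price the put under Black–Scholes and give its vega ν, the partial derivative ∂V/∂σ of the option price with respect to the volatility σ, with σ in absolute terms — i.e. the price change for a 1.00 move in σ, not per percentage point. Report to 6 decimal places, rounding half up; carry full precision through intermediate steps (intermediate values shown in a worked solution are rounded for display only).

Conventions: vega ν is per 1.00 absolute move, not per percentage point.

price = 64.431988
ν = 140.311178

σ√T = 0.3067·√2.7441 = 0.508059
d₁ = (ln(S/K) + (r−q+σ²/2)T) / (σ√T) = (ln(233.78/298.45) + (0.0708−0.0349+0.3067²/2)·2.7441) / 0.508059 = (-0.244222 + 0.227575) / 0.508059 = -0.032766
d₂ = d₁ − σ√T = -0.032766 − 0.508059 = -0.540824
e^{−rT} = 0.823425
e^{−qT} = 0.908674
N(−d₁) = 0.513069,  N(−d₂) = 0.705686
Put price V = K·e^{−rT}·N(−d₂) − S·e^{−qT}·N(−d₁) = 173.423192 − 108.991203 = 64.431988
φ(d₁) = (1/√(2π))·e^{−d₁²/2} = 0.398728
ν = S·e^{−qT}·φ(d₁)·√T = 140.311178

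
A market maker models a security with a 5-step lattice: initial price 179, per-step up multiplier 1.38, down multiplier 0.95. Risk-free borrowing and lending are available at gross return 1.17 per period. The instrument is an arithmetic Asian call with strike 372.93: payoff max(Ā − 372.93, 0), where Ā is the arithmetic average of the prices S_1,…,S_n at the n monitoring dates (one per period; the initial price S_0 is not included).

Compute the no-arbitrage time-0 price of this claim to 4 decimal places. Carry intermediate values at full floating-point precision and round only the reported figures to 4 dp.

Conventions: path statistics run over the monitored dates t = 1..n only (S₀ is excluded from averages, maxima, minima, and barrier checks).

Under the martingale measure an up-move has probability p* = 0.5116; value the claim as the probability-weighted average of per-path payoffs, discounted 5 periods at R = 1.17.
Enumerate all 2^5 = 32 price paths (U = up ×1.38, D = down ×0.95); each path with k up-moves has probability p*^k·(1−p*)^(5−k).
DDDDD: Ā=153.8742, payoff=0.0000, prob=0.027781
UDDDD: Ā=223.5225, payoff=0.0000, prob=0.029104
DUDDD: Ā=208.1285, payoff=0.0000, prob=0.029104
UUDDD: Ā=302.3341, payoff=0.0000, prob=0.030490
DDUDD: Ā=193.5042, payoff=0.0000, prob=0.029104
UDUDD: Ā=281.0904, payoff=0.0000, prob=0.030490
DUUDD: Ā=265.6964, payoff=0.0000, prob=0.030490
UUUDD: Ā=385.9589, payoff=13.0289, prob=0.031942
DDDUD: Ā=179.6111, payoff=0.0000, prob=0.029104
UDDUD: Ā=260.9088, payoff=0.0000, prob=0.030490
DUDUD: Ā=245.5148, payoff=0.0000, prob=0.030490
UUDUD: Ā=356.6426, payoff=0.0000, prob=0.031942
DDUUD: Ā=230.8905, payoff=0.0000, prob=0.030490
UDUUD: Ā=335.3989, payoff=0.0000, prob=0.031942
DUUUD: Ā=320.0049, payoff=0.0000, prob=0.031942
UUUUD: Ā=464.8492, payoff=91.9192, prob=0.033463
DDDDU: Ā=166.4127, payoff=0.0000, prob=0.029104
UDDDU: Ā=241.7364, payoff=0.0000, prob=0.030490
DUDDU: Ā=226.3424, payoff=0.0000, prob=0.030490
UUDDU: Ā=328.7921, payoff=0.0000, prob=0.031942
DDUDU: Ā=211.7181, payoff=0.0000, prob=0.030490
UDUDU: Ā=307.5483, payoff=0.0000, prob=0.031942
DUUDU: Ā=292.1543, payoff=0.0000, prob=0.031942
UUUDU: Ā=424.3926, payoff=51.4626, prob=0.033463
DDDUU: Ā=197.8250, payoff=0.0000, prob=0.030490
UDDUU: Ā=287.3668, payoff=0.0000, prob=0.031942
DUDUU: Ā=271.9728, payoff=0.0000, prob=0.031942
UUDUU: Ā=395.0763, payoff=22.1463, prob=0.033463
DDUUU: Ā=257.3485, payoff=0.0000, prob=0.031942
UDUUU: Ā=373.8326, payoff=0.9026, prob=0.033463
DUUUU: Ā=358.4386, payoff=0.0000, prob=0.033463
UUUUU: Ā=520.6792, payoff=147.7492, prob=0.035057
Price = Σ prob·payoff / R^5 = 11.165079 / 2.192448 = 5.0925

price = 5.0925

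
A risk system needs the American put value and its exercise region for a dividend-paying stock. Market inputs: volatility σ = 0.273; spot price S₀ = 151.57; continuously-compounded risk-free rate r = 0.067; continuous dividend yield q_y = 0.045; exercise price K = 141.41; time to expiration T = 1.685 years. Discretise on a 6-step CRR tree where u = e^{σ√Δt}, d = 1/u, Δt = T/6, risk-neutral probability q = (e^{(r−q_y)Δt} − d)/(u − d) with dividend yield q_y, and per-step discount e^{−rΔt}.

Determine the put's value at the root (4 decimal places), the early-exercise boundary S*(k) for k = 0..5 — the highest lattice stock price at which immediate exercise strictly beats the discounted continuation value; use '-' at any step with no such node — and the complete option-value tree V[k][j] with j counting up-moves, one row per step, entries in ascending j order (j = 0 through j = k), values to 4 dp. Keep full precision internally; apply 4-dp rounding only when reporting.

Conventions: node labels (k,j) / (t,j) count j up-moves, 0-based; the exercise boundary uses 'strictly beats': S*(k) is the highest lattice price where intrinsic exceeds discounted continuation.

price = 13.3008
boundary = - - - 98.2022 84.9749 98.2022
tree:
13.3008
20.4123 6.2774
30.3092 10.7123 1.8183
43.2078 17.8124 3.5995 0.0000
56.4351 28.5438 7.1253 0.0000 0.0000
67.8807 43.2078 14.1050 0.0000 0.0000 0.0000
77.7847 56.4351 27.9215 0.0000 0.0000 0.0000 0.0000

params: Δt=0.28083 u=1.15566 d=0.86531 q=0.48524 e^(-rΔt)=0.98136
t_6 payoffs: 77.7847 56.4351 27.9215 0.0000 0.0000 0.0000 0.0000
t_5: node(5,0) S=73.5293 payoff=67.8807 vs cont=66.1682 → 67.8807 [stop]  node(5,1) S=98.2022 payoff=43.2078 vs cont=41.8051 → 43.2078 [stop]  node(5,2) S=131.1543 payoff=10.2557 vs cont=14.1050 → 14.1050 [wait]  node(5,3) S=175.1636 payoff=0.0000 vs cont=0.0000 → 0.0000 [wait]  node(5,4) S=233.9403 payoff=0.0000 vs cont=0.0000 → 0.0000 [wait]  node(5,5) S=312.4398 payoff=0.0000 vs cont=0.0000 → 0.0000 [wait]  ⇒ S*(5)=98.2022
t_4: node(4,0) S=84.9749 payoff=56.4351 vs cont=54.8663 → 56.4351 [stop]  node(4,1) S=113.4885 payoff=27.9215 vs cont=28.5438 → 28.5438 [wait]  node(4,2) S=151.5700 payoff=0.0000 vs cont=7.1253 → 7.1253 [wait]  node(4,3) S=202.4298 payoff=0.0000 vs cont=0.0000 → 0.0000 [wait]  node(4,4) S=270.3558 payoff=0.0000 vs cont=0.0000 → 0.0000 [wait]  ⇒ S*(4)=84.9749
t_3: node(3,0) S=98.2022 payoff=43.2078 vs cont=42.1015 → 43.2078 [stop]  node(3,1) S=131.1543 payoff=10.2557 vs cont=17.8124 → 17.8124 [wait]  node(3,2) S=175.1636 payoff=0.0000 vs cont=3.5995 → 3.5995 [wait]  node(3,3) S=233.9403 payoff=0.0000 vs cont=0.0000 → 0.0000 [wait]  ⇒ S*(3)=98.2022
t_2: node(2,0) S=113.4885 payoff=27.9215 vs cont=30.3092 → 30.3092 [wait]  node(2,1) S=151.5700 payoff=0.0000 vs cont=10.7123 → 10.7123 [wait]  node(2,2) S=202.4298 payoff=0.0000 vs cont=1.8183 → 1.8183 [wait]  ⇒ S*(2)=-
t_1: node(1,0) S=131.1543 payoff=10.2557 vs cont=20.4123 → 20.4123 [wait]  node(1,1) S=175.1636 payoff=0.0000 vs cont=6.2774 → 6.2774 [wait]  ⇒ S*(1)=-
t_0: node(0,0) S=151.5700 payoff=0.0000 vs cont=13.3008 → 13.3008 [wait]  ⇒ S*(0)=-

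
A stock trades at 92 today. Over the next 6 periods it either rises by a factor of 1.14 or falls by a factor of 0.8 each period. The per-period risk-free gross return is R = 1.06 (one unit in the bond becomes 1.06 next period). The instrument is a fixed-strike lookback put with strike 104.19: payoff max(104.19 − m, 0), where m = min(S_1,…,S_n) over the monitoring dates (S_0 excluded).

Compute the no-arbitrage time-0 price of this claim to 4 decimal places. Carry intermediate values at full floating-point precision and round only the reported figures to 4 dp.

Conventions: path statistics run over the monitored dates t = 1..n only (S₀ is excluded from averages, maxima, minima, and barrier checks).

price = 12.0415

Under the martingale measure an up-move has probability p* = 0.7647; value the claim as the probability-weighted average of per-path payoffs, discounted 6 periods at R = 1.06.
Enumerate all 2^6 = 64 price paths (U = up ×1.14, D = down ×0.8); each path with k up-moves has probability p*^k·(1−p*)^(6−k).
DDDDDD: m=24.1172, payoff=80.0728, prob=0.000170
UDDDDD: m=34.3671, payoff=69.8229, prob=0.000552
DUDDDD: m=34.3671, payoff=69.8229, prob=0.000552
UUDDDD: m=48.9731, payoff=55.2169, prob=0.001792
DDUDDD: m=34.3671, payoff=69.8229, prob=0.000552
UDUDDD: m=48.9731, payoff=55.2169, prob=0.001792
DUUDDD: m=48.9731, payoff=55.2169, prob=0.001792
UUUDDD: m=69.7866, payoff=34.4034, prob=0.005825
DDDUDD: m=34.3671, payoff=69.8229, prob=0.000552
UDDUDD: m=48.9731, payoff=55.2169, prob=0.001792
DUDUDD: m=48.9731, payoff=55.2169, prob=0.001792
UUDUDD: m=69.7866, payoff=34.4034, prob=0.005825
DDUUDD: m=48.9731, payoff=55.2169, prob=0.001792
UDUUDD: m=69.7866, payoff=34.4034, prob=0.005825
DUUUDD: m=69.7866, payoff=34.4034, prob=0.005825
UUUUDD: m=99.4460, payoff=4.7440, prob=0.018932
DDDDUD: m=34.3671, payoff=69.8229, prob=0.000552
UDDDUD: m=48.9731, payoff=55.2169, prob=0.001792
DUDDUD: m=48.9731, payoff=55.2169, prob=0.001792
UUDDUD: m=69.7866, payoff=34.4034, prob=0.005825
DDUDUD: m=48.9731, payoff=55.2169, prob=0.001792
UDUDUD: m=69.7866, payoff=34.4034, prob=0.005825
DUUDUD: m=69.7866, payoff=34.4034, prob=0.005825
UUUDUD: m=99.4460, payoff=4.7440, prob=0.018932
DDDUUD: m=47.1040, payoff=57.0860, prob=0.001792
UDDUUD: m=67.1232, payoff=37.0668, prob=0.005825
DUDUUD: m=67.1232, payoff=37.0668, prob=0.005825
UUDUUD: m=95.6506, payoff=8.5394, prob=0.018932
DDUUUD: m=58.8800, payoff=45.3100, prob=0.005825
UDUUUD: m=83.9040, payoff=20.2860, prob=0.018932
DUUUUD: m=73.6000, payoff=30.5900, prob=0.018932
UUUUUD: m=104.8800, payoff=0.0000, prob=0.061529
DDDDDU: m=30.1466, payoff=74.0434, prob=0.000552
UDDDDU: m=42.9588, payoff=61.2312, prob=0.001792
DUDDDU: m=42.9588, payoff=61.2312, prob=0.001792
UUDDDU: m=61.2164, payoff=42.9736, prob=0.005825
DDUDDU: m=42.9588, payoff=61.2312, prob=0.001792
UDUDDU: m=61.2164, payoff=42.9736, prob=0.005825
DUUDDU: m=61.2164, payoff=42.9736, prob=0.005825
UUUDDU: m=87.2333, payoff=16.9567, prob=0.018932
DDDUDU: m=42.9588, payoff=61.2312, prob=0.001792
UDDUDU: m=61.2164, payoff=42.9736, prob=0.005825
DUDUDU: m=61.2164, payoff=42.9736, prob=0.005825
UUDUDU: m=87.2333, payoff=16.9567, prob=0.018932
DDUUDU: m=58.8800, payoff=45.3100, prob=0.005825
UDUUDU: m=83.9040, payoff=20.2860, prob=0.018932
DUUUDU: m=73.6000, payoff=30.5900, prob=0.018932
UUUUDU: m=104.8800, payoff=0.0000, prob=0.061529
DDDDUU: m=37.6832, payoff=66.5068, prob=0.001792
UDDDUU: m=53.6986, payoff=50.4914, prob=0.005825
DUDDUU: m=53.6986, payoff=50.4914, prob=0.005825
UUDDUU: m=76.5204, payoff=27.6696, prob=0.018932
DDUDUU: m=53.6986, payoff=50.4914, prob=0.005825
UDUDUU: m=76.5204, payoff=27.6696, prob=0.018932
DUUDUU: m=73.6000, payoff=30.5900, prob=0.018932
UUUDUU: m=104.8800, payoff=0.0000, prob=0.061529
DDDUUU: m=47.1040, payoff=57.0860, prob=0.005825
UDDUUU: m=67.1232, payoff=37.0668, prob=0.018932
DUDUUU: m=67.1232, payoff=37.0668, prob=0.018932
UUDUUU: m=95.6506, payoff=8.5394, prob=0.061529
DDUUUU: m=58.8800, payoff=45.3100, prob=0.018932
UDUUUU: m=83.9040, payoff=20.2860, prob=0.061529
DUUUUU: m=73.6000, payoff=30.5900, prob=0.061529
UUUUUU: m=104.8800, payoff=0.0000, prob=0.199971
Price = Σ prob·payoff / R^6 = 17.081093 / 1.418519 = 12.0415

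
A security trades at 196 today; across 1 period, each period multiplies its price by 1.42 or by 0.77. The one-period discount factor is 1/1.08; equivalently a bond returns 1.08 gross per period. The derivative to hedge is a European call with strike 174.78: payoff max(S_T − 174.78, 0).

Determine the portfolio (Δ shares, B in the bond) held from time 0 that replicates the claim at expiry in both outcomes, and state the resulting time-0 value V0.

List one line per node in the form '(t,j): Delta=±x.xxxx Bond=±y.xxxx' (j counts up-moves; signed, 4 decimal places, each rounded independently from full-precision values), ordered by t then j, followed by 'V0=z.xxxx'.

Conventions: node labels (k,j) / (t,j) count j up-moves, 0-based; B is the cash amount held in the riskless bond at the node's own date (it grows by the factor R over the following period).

(0,0): Delta=0.8127 Bond=-113.5695
V0=45.7228

Under the risk-neutral measure, an up-move has probability p* = (R−d)/(u−d) = 0.4769 and values discount at R = 1.08.
Payoffs at expiry: V(1,0)=0.0000, V(1,1)=103.5400
  t=0,j=0: stock 196.0000 → up 278.3200 (V=103.5400), down 150.9200 (V=0.0000). Price 45.7228; hedge Δ=0.8127, bond B=-113.5695.
Sanity check at the root: Δ(0,0)·S0 + B(0,0) reproduces V0 = 45.7228.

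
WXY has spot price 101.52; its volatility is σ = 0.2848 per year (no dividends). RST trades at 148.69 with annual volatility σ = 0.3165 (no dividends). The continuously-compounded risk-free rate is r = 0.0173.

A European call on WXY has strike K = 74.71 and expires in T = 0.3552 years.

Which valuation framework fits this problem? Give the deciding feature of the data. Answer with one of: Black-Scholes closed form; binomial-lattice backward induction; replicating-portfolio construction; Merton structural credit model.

Key observation: the strike-74.71 call on WXY is European-exercise on a continuously-modelled lognormal underlying, so its value is a single closed-form evaluation.

framework: Black-Scholes closed form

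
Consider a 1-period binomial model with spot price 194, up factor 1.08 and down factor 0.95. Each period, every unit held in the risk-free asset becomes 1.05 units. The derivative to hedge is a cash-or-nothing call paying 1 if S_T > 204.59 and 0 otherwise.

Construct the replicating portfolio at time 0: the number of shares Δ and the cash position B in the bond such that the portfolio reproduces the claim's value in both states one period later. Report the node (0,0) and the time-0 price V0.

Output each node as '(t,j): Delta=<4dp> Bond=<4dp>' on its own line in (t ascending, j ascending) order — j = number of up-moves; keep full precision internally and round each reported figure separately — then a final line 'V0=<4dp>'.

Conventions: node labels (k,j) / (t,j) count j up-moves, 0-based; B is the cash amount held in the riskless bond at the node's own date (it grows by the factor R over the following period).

No-arbitrage ⇒ martingale measure with p* = (R−d)/(u−d) = 0.7692.
At maturity the claim pays: V(1,0)=0.0000, V(1,1)=1.0000
  t=0,j=0: stock 194.0000 → up 209.5200 (V=1.0000), down 184.3000 (V=0.0000). Price 0.7326; hedge Δ=0.0397, bond B=-6.9597.
Sanity check at the root: Δ(0,0)·S0 + B(0,0) reproduces V0 = 0.7326.

(0,0): Delta=0.0397 Bond=-6.9597
V0=0.7326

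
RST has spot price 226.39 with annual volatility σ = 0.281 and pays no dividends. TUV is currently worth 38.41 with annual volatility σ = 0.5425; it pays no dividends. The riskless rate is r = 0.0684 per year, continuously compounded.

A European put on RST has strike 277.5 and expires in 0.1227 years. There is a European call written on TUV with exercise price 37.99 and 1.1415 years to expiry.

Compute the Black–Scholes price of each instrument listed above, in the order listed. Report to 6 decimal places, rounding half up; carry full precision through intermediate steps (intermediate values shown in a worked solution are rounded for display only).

price(RST put K=277.5) = 49.008970
price(TUV call K=37.99) = 10.118315

[RST put K=277.5]
σ√T = 0.281·√0.1227 = 0.098430
d₁ = (ln(S/K) + (r+σ²/2)T) / (σ√T) = (ln(226.39/277.5) + (0.0684+0.281²/2)·0.1227) / 0.098430 = (-0.203562 + 0.013237) / 0.098430 = -1.933601
d₂ = d₁ − σ√T = -1.933601 − 0.098430 = -2.032031
e^{−rT} = 0.991642
N(−d₁) = 0.973419,  N(−d₂) = 0.978925
price = K·e^{−rT}·N(−d₂) − S·N(−d₁) = 269.381272 − 220.372302 = 49.008970
[TUV call K=37.99]
σ√T = 0.5425·√1.1415 = 0.579612
d₁ = (ln(S/K) + (r+σ²/2)T) / (σ√T) = (ln(38.41/37.99) + (0.0684+0.5425²/2)·1.1415) / 0.579612 = (0.010995 + 0.246054) / 0.579612 = 0.443484
d₂ = d₁ − σ√T = 0.443484 − 0.579612 = -0.136129
e^{−rT} = 0.924892
N(d₁) = 0.671292,  N(d₂) = 0.445860
price = S·N(d₁) − K·e^{−rT}·N(d₂) = 25.784330 − 15.666014 = 10.118315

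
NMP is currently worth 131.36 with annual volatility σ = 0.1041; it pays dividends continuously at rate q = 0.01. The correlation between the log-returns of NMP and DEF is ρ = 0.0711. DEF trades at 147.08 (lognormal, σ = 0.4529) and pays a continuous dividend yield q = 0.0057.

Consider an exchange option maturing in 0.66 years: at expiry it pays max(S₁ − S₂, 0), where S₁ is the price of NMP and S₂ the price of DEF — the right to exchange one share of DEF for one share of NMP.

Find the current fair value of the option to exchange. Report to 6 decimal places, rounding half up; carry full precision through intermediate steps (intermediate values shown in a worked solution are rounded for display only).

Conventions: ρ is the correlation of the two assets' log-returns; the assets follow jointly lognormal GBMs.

σ_eff = √(σ₁² + σ₂² − 2ρσ₁σ₂) = √(0.1041² + 0.4529² − 2·0.0711·0.1041·0.4529) = 0.457440
d₁ = (ln(S₁/S₂) + (q₂ − q₁ + σ_eff²/2)T) / (σ_eff√T) = (ln(131.36/147.08) + (0.0057 − 0.01 + 0.104625)·0.66) / 0.371626 = -0.125988
d₂ = d₁ − σ_eff√T = -0.125988 − 0.371626 = -0.497613
N(d₁) = 0.449871,  N(d₂) = 0.309378
V = S₁·e^{−q₁T}·N(d₁) − S₂·e^{−q₂T}·N(d₂) = 58.706297 − 45.332506 = 13.373791
Key observation: r never enters — measured in units of DEF, the claim is a call on S₁/S₂ struck at 1, so only the dividend yields and σ_eff matter.

exchange price = 13.373791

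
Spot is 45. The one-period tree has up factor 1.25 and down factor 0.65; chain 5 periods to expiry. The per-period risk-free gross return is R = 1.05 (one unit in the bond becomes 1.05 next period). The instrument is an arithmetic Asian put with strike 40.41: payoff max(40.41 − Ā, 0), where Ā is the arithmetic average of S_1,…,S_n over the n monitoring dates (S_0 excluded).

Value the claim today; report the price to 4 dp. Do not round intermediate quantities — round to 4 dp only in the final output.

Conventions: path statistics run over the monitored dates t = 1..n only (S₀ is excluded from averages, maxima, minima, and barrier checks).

price = 2.9588

No-arbitrage gives p* = (R−d)/(u−d) = 0.6667: enumerate every path, weight its payoff by its p*-probability, and discount by R^5.
Enumerate all 2^5 = 32 price paths (U = up ×1.25, D = down ×0.65); each path with k up-moves has probability p*^k·(1−p*)^(5−k).
DDDDD: Ā=14.7749, payoff=25.6351, prob=0.004115
UDDDD: Ā=28.4134, payoff=11.9966, prob=0.008230
DUDDD: Ā=23.0134, payoff=17.3966, prob=0.008230
UUDDD: Ā=44.2564, payoff=0.0000, prob=0.016461
DDUDD: Ā=19.5034, payoff=20.9066, prob=0.008230
UDUDD: Ā=37.5064, payoff=2.9036, prob=0.016461
DUUDD: Ā=32.1064, payoff=8.3036, prob=0.016461
UUUDD: Ā=61.7432, payoff=0.0000, prob=0.032922
DDDUD: Ā=17.2219, payoff=23.1881, prob=0.008230
UDDUD: Ā=33.1189, payoff=7.2911, prob=0.016461
DUDUD: Ā=27.7189, payoff=12.6911, prob=0.016461
UUDUD: Ā=53.3057, payoff=0.0000, prob=0.032922
DDUUD: Ā=24.2089, payoff=16.2011, prob=0.016461
UDUUD: Ā=46.5557, payoff=0.0000, prob=0.032922
DUUUD: Ā=41.1557, payoff=0.0000, prob=0.032922
UUUUD: Ā=79.1455, payoff=0.0000, prob=0.065844
DDDDU: Ā=15.7389, payoff=24.6711, prob=0.008230
UDDDU: Ā=30.2671, payoff=10.1429, prob=0.016461
DUDDU: Ā=24.8671, payoff=15.5429, prob=0.016461
UUDDU: Ā=47.8213, payoff=0.0000, prob=0.032922
DDUDU: Ā=21.3571, payoff=19.0529, prob=0.016461
UDUDU: Ā=41.0713, payoff=0.0000, prob=0.032922
DUUDU: Ā=35.6713, payoff=4.7387, prob=0.032922
UUUDU: Ā=68.5986, payoff=0.0000, prob=0.065844
DDDUU: Ā=19.0756, payoff=21.3344, prob=0.016461
UDDUU: Ā=36.6838, payoff=3.7262, prob=0.032922
DUDUU: Ā=31.2838, payoff=9.1262, prob=0.032922
UUDUU: Ā=60.1611, payoff=0.0000, prob=0.065844
DDUUU: Ā=27.7738, payoff=12.6362, prob=0.032922
UDUUU: Ā=53.4111, payoff=0.0000, prob=0.065844
DUUUU: Ā=48.0111, payoff=0.0000, prob=0.065844
UUUUU: Ā=92.3291, payoff=0.0000, prob=0.131687
Price = Σ prob·payoff / R^5 = 3.776240 / 1.276282 = 2.9588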